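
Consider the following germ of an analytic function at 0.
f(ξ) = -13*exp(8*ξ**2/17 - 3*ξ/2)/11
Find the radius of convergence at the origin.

The factor exp(8*ξ**2/17 - 3*ξ/2) is entire and contributes no finite singular point.
The polynomial part has no poles.
No finite singular points: the Taylor series at 0 converges everywhere.

The radius of convergence is infinite.


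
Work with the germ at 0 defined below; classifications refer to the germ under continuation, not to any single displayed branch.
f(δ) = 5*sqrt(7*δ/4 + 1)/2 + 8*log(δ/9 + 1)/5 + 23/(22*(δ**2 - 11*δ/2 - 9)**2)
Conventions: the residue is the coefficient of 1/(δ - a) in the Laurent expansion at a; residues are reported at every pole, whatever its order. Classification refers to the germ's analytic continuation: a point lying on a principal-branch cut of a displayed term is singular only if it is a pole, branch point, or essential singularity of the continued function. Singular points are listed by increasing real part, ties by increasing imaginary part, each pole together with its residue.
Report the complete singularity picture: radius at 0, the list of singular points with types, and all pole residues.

Denominator factor (δ**2 - 11*δ/2 - 9)^2: discriminant 265/4, real irrational roots 11/4 + (1/4)*sqrt(265) and 11/4 - (1/4)*sqrt(265); poles of order 2, moduli 11/4 + (1/4)*sqrt(265) and -11/4 + (1/4)*sqrt(265).
Branch term (5/2)*sqrt(1 - δ/(-4/7)): its argument vanishes at δ = -4/7, a square-root branch point, modulus 4/7.
Branch term (8/5)*log(1 - δ/(-9)): its argument vanishes at δ = -9, a logarithmic branch point, modulus 9.
The radius of convergence is the smallest modulus among the singular points: 4/7.
The branch terms are analytic at 11/4 - (1/4)*sqrt(265) and contribute nothing to the residue; only the rational part matters.
The factor δ**2 - 11*δ/2 - 9 splits as (δ - a)(δ - a') with a = 11/4 - (1/4)*sqrt(265), a' = 11/4 + (1/4)*sqrt(265). At the order-2 pole a set g(δ) = (δ - a)^2*(rational part) = [23/22] / (δ - a')^2.
Order-2 pole: residue = g'(a); g'(11/4 - (1/4)*sqrt(265)) = (184/772475)*sqrt(265), so the residue is (184/772475)*sqrt(265).
The branch terms are analytic at 11/4 + (1/4)*sqrt(265) and contribute nothing to the residue; only the rational part matters.
The factor δ**2 - 11*δ/2 - 9 splits as (δ - a)(δ - a') with a = 11/4 + (1/4)*sqrt(265), a' = 11/4 - (1/4)*sqrt(265). At the order-2 pole a set g(δ) = (δ - a)^2*(rational part) = [23/22] / (δ - a')^2.
Order-2 pole: residue = g'(a); g'(11/4 + (1/4)*sqrt(265)) = -(184/772475)*sqrt(265), so the residue is -(184/772475)*sqrt(265).
List the singular points by increasing real part (a conjugate pair: the negative imaginary part first).

Radius of convergence at 0: 4/7.
At -9: a logarithmic branch point.
At 11/4 - (1/4)*sqrt(265): a pole of order 2; residue (184/772475)*sqrt(265).
At -4/7: an algebraic (square-root) branch point.
At 11/4 + (1/4)*sqrt(265): a pole of order 2; residue -(184/772475)*sqrt(265).


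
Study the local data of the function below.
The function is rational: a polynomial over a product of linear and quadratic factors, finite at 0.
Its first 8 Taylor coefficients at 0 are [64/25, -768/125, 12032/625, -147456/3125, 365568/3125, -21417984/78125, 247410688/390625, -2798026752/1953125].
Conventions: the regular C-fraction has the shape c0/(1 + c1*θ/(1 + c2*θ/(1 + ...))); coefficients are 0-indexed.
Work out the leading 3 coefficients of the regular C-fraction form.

The regular C-fraction coefficients are [64/25, 12/5, 11/15].

Taylor coefficients (read off): a_0 = 64/25, a_1 = -768/125, a_2 = 12032/625.
c0 = a_0 = 64/25. Peel one level at a time: if S = 1 + c*θ/S' with S'(0) = 1, then c is the θ-coefficient of S and S' = c*θ/(S - 1).
S_1 = c0/f = 1 + (12/5)*θ + (-44/25)*θ^2 + ...; c1 = 12/5.
S_2 = c1*θ/(S_1 - 1) = 1 + (11/15)*θ + ...; c2 = 11/15.


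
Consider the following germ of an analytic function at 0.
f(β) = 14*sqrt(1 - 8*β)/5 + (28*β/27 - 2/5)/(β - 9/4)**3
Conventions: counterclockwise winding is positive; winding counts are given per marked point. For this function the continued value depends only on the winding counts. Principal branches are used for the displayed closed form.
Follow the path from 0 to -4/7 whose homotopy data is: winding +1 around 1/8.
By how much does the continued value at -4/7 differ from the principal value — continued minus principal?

Continued minus principal equals -(4/5)*sqrt(273).

The rational part is single-valued and drops out of the difference; each branch term changes only by its own monodromy.
(14/5)*sqrt(1 - β/(1/8)): winding +1 is odd, the square root flips sign, contributing -2*(14/5)*sqrt(1 - (-4/7)/(1/8)) = -2*(14/5)*sqrt(39/7) = -(4/5)*sqrt(273).
Summing the contributions at β = -4/7 gives -(4/5)*sqrt(273).


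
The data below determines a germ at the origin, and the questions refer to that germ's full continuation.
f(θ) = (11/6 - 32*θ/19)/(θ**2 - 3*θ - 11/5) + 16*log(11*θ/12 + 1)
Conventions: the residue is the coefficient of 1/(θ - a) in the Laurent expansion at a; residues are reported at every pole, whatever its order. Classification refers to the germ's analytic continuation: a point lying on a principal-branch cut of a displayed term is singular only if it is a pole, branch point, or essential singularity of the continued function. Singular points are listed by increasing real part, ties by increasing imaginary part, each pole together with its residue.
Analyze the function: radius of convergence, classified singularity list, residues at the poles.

Radius of convergence at 0: -3/2 + (1/10)*sqrt(445).
At -12/11: a logarithmic branch point.
At 3/2 - (1/10)*sqrt(445): a pole of order 1; residue -16/19 + (79/10146)*sqrt(445).
At 3/2 + (1/10)*sqrt(445): a pole of order 1; residue -16/19 - (79/10146)*sqrt(445).

Denominator factor (θ**2 - 3*θ - 11/5): discriminant 89/5, real irrational roots 3/2 + (1/10)*sqrt(445) and 3/2 - (1/10)*sqrt(445); poles of order 1, moduli 3/2 + (1/10)*sqrt(445) and -3/2 + (1/10)*sqrt(445).
Branch term (16)*log(1 - θ/(-12/11)): its argument vanishes at θ = -12/11, a logarithmic branch point, modulus 12/11.
The radius of convergence is the smallest modulus among the singular points: -3/2 + (1/10)*sqrt(445).
The branch term is analytic at 3/2 - (1/10)*sqrt(445) and contributes nothing to the residue; only the rational part matters.
The factor θ**2 - 3*θ - 11/5 splits as (θ - a)(θ - a') with a = 3/2 - (1/10)*sqrt(445), a' = 3/2 + (1/10)*sqrt(445). At the order-1 pole a set g(θ) = (θ - a)*(rational part) = [11/6 - 32*θ/19] / (θ - a').
Simple pole: residue = g(a) at a = 3/2 - (1/10)*sqrt(445), which is -16/19 + (79/10146)*sqrt(445).
The branch term is analytic at 3/2 + (1/10)*sqrt(445) and contributes nothing to the residue; only the rational part matters.
The factor θ**2 - 3*θ - 11/5 splits as (θ - a)(θ - a') with a = 3/2 + (1/10)*sqrt(445), a' = 3/2 - (1/10)*sqrt(445). At the order-1 pole a set g(θ) = (θ - a)*(rational part) = [11/6 - 32*θ/19] / (θ - a').
Simple pole: residue = g(a) at a = 3/2 + (1/10)*sqrt(445), which is -16/19 - (79/10146)*sqrt(445).
List the singular points by increasing real part (a conjugate pair: the negative imaginary part first).


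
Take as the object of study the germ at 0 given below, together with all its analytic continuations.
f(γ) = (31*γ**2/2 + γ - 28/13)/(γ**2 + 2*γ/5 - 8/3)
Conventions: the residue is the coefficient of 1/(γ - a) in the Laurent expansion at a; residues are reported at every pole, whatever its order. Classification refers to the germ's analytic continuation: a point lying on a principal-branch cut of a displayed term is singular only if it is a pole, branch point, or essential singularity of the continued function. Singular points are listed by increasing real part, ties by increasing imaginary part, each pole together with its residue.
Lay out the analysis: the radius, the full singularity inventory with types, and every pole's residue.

Denominator factor (γ**2 + 2*γ/5 - 8/3): discriminant 812/75, real irrational roots -1/5 + (1/15)*sqrt(609) and -1/5 - (1/15)*sqrt(609); poles of order 1, moduli -1/5 + (1/15)*sqrt(609) and 1/5 + (1/15)*sqrt(609).
The radius of convergence is the smallest modulus among the singular points: -1/5 + (1/15)*sqrt(609).
The factor γ**2 + 2*γ/5 - 8/3 splits as (γ - a)(γ - a') with a = -1/5 - (1/15)*sqrt(609), a' = -1/5 + (1/15)*sqrt(609). At the order-1 pole a set g(γ) = (γ - a)*f(γ) = [31*γ**2/2 + γ - 28/13] / (γ - a').
Simple pole: residue = g(a) at a = -1/5 - (1/15)*sqrt(609), which is -13/5 - (2801/5655)*sqrt(609).
The factor γ**2 + 2*γ/5 - 8/3 splits as (γ - a)(γ - a') with a = -1/5 + (1/15)*sqrt(609), a' = -1/5 - (1/15)*sqrt(609). At the order-1 pole a set g(γ) = (γ - a)*f(γ) = [31*γ**2/2 + γ - 28/13] / (γ - a').
Simple pole: residue = g(a) at a = -1/5 + (1/15)*sqrt(609), which is -13/5 + (2801/5655)*sqrt(609).
List the singular points by increasing real part (a conjugate pair: the negative imaginary part first).

Radius of convergence at 0: -1/5 + (1/15)*sqrt(609).
At -1/5 - (1/15)*sqrt(609): a pole of order 1; residue -13/5 - (2801/5655)*sqrt(609).
At -1/5 + (1/15)*sqrt(609): a pole of order 1; residue -13/5 + (2801/5655)*sqrt(609).


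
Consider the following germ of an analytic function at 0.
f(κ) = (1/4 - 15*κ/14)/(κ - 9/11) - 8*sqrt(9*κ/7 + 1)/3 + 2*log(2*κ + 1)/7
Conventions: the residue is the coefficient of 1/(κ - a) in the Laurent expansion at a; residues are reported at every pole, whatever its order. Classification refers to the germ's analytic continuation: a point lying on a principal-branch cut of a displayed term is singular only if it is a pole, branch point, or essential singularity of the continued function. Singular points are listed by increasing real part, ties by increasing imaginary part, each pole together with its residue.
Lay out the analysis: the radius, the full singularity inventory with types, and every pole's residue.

Radius of convergence at 0: 1/2.
At -7/9: an algebraic (square-root) branch point.
At -1/2: a logarithmic branch point.
At 9/11: a pole of order 1; residue -193/308.

Denominator factor (κ - 9/11): pole of order 1 at 9/11, modulus 9/11.
Branch term (2/7)*log(1 - κ/(-1/2)): its argument vanishes at κ = -1/2, a logarithmic branch point, modulus 1/2.
Branch term (-8/3)*sqrt(1 - κ/(-7/9)): its argument vanishes at κ = -7/9, a square-root branch point, modulus 7/9.
The radius of convergence is the smallest modulus among the singular points: 1/2.
The branch terms are analytic at 9/11 and contribute nothing to the residue; only the rational part matters.
At the order-1 pole 9/11 set g(κ) = (κ - (9/11))*(rational part) = 1/4 - 15*κ/14.
Simple pole: residue = g(a) at a = 9/11, which is -193/308.
List the singular points by increasing real part (a conjugate pair: the negative imaginary part first).


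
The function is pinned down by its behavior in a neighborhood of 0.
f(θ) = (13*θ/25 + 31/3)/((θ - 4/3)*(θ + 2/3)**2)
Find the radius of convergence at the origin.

Denominator factor (θ + 2/3)^2: pole of order 2 at -2/3, modulus 2/3.
Denominator factor (θ - 4/3): pole of order 1 at 4/3, modulus 4/3.
The radius of convergence is the smallest modulus among the singular points: 2/3.

The radius of convergence is 2/3.


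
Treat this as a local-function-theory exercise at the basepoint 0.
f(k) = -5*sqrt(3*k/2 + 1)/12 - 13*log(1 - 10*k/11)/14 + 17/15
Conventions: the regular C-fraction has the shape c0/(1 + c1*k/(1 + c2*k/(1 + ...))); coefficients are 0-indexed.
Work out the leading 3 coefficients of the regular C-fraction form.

Taylor coefficients (expand at 0): a_0 = 43/60, a_1 = 655/1232, a_2 = 54305/108416.
c0 = a_0 = 43/60. Peel one level at a time: if S = 1 + c*k/S' with S'(0) = 1, then c is the k-coefficient of S and S' = c*k/(S - 1).
S_1 = c0/f = 1 + (-9825/13244)*k + (-52125825/350807072)*k^2 + ...; c1 = -9825/13244.
S_2 = c1*k/(S_1 - 1) = 1 + (-695011/3469928)*k + ...; c2 = -695011/3469928.

The regular C-fraction coefficients are [43/60, -9825/13244, -695011/3469928].


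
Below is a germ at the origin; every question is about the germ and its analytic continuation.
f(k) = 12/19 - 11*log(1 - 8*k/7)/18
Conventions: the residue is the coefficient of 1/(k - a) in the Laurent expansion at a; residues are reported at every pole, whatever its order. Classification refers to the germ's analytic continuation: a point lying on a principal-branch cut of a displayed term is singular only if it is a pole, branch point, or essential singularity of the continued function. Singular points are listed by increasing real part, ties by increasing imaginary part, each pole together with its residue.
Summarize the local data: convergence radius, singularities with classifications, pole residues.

Branch term (-11/18)*log(1 - k/(7/8)): its argument vanishes at k = 7/8, a logarithmic branch point, modulus 7/8.
The radius of convergence is the smallest modulus among the singular points: 7/8.

Radius of convergence at 0: 7/8.
At 7/8: a logarithmic branch point.


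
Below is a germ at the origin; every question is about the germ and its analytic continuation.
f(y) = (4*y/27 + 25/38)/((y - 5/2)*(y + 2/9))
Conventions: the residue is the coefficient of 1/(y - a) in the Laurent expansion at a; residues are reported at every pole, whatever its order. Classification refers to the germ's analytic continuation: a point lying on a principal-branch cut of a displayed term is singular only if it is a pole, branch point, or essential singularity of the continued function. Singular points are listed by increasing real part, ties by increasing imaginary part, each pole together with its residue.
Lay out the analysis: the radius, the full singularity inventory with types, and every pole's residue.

Radius of convergence at 0: 2/9.
At -2/9: a pole of order 1; residue -5771/25137.
At 5/2: a pole of order 1; residue 1055/2793.

Denominator factor (y - 5/2): pole of order 1 at 5/2, modulus 5/2.
Denominator factor (y + 2/9): pole of order 1 at -2/9, modulus 2/9.
The radius of convergence is the smallest modulus among the singular points: 2/9.
At the order-1 pole -2/9 set g(y) = (y - (-2/9))*f(y) = (4*y/27 + 25/38)/(y - 5/2).
Simple pole: residue = g(a) at a = -2/9, which is -5771/25137.
At the order-1 pole 5/2 set g(y) = (y - (5/2))*f(y) = (4*y/27 + 25/38)/(y + 2/9).
Simple pole: residue = g(a) at a = 5/2, which is 1055/2793.
List the singular points by increasing real part (a conjugate pair: the negative imaginary part first).


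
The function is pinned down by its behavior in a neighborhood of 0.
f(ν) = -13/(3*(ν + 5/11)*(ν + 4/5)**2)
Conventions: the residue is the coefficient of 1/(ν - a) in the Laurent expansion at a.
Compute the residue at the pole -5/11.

The residue is -39325/1083.

At the order-1 pole -5/11 set g(ν) = (ν - (-5/11))*f(ν) = -13/(3*(ν + 4/5)**2).
Simple pole: residue = g(a) at a = -5/11, which is -39325/1083.


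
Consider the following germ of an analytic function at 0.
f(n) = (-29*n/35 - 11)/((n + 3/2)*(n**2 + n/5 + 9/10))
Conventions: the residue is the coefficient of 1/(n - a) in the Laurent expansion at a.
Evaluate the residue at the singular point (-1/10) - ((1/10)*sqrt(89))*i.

The residue is (683/399) - ((11215/35511)*sqrt(89))*i.

The factor n**2 + n/5 + 9/10 splits as (n - a)(n - a') with a = (-1/10) - ((1/10)*sqrt(89))*i, a' = (-1/10) + ((1/10)*sqrt(89))*i. At the order-1 pole a set g(n) = (n - a)*f(n) = [(-29*n/35 - 11)/(n + 3/2)] / (n - a').
Simple pole: residue = g(a) at a = (-1/10) - ((1/10)*sqrt(89))*i, which is (683/399) - ((11215/35511)*sqrt(89))*i.


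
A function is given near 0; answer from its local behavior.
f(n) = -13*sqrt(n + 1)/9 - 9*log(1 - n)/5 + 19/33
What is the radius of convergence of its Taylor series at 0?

Branch term (-13/9)*sqrt(1 - n/(-1)): its argument vanishes at n = -1, a square-root branch point, modulus 1.
Branch term (-9/5)*log(1 - n/(1)): its argument vanishes at n = 1, a logarithmic branch point, modulus 1.
The radius of convergence is the smallest modulus among the singular points: 1.

The radius of convergence is 1.


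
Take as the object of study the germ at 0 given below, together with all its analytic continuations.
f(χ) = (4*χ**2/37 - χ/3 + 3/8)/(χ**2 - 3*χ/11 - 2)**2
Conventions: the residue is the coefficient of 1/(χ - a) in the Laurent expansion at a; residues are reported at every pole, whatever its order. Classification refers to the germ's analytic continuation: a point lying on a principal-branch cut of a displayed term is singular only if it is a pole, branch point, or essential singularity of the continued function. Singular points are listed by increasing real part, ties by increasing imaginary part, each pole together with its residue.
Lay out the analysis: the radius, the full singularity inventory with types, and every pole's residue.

Radius of convergence at 0: -3/22 + (1/22)*sqrt(977).
At 3/22 - (1/22)*sqrt(977): a pole of order 2; residue (44649/141270292)*sqrt(977).
At 3/22 + (1/22)*sqrt(977): a pole of order 2; residue -(44649/141270292)*sqrt(977).

Denominator factor (χ**2 - 3*χ/11 - 2)^2: discriminant 977/121, real irrational roots 3/22 + (1/22)*sqrt(977) and 3/22 - (1/22)*sqrt(977); poles of order 2, moduli 3/22 + (1/22)*sqrt(977) and -3/22 + (1/22)*sqrt(977).
The radius of convergence is the smallest modulus among the singular points: -3/22 + (1/22)*sqrt(977).
The factor χ**2 - 3*χ/11 - 2 splits as (χ - a)(χ - a') with a = 3/22 - (1/22)*sqrt(977), a' = 3/22 + (1/22)*sqrt(977). At the order-2 pole a set g(χ) = (χ - a)^2*f(χ) = [4*χ**2/37 - χ/3 + 3/8] / (χ - a')^2.
Order-2 pole: residue = g'(a); g'(3/22 - (1/22)*sqrt(977)) = (44649/141270292)*sqrt(977), so the residue is (44649/141270292)*sqrt(977).
The factor χ**2 - 3*χ/11 - 2 splits as (χ - a)(χ - a') with a = 3/22 + (1/22)*sqrt(977), a' = 3/22 - (1/22)*sqrt(977). At the order-2 pole a set g(χ) = (χ - a)^2*f(χ) = [4*χ**2/37 - χ/3 + 3/8] / (χ - a')^2.
Order-2 pole: residue = g'(a); g'(3/22 + (1/22)*sqrt(977)) = -(44649/141270292)*sqrt(977), so the residue is -(44649/141270292)*sqrt(977).
List the singular points by increasing real part (a conjugate pair: the negative imaginary part first).


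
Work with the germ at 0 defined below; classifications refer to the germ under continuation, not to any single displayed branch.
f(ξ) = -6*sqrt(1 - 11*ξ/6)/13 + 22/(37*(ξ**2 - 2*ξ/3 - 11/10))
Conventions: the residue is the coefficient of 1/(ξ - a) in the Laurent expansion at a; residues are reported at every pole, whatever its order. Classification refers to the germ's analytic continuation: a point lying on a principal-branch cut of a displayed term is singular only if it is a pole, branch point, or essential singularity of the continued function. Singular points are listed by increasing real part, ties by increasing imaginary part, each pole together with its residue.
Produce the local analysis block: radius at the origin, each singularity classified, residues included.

Denominator factor (ξ**2 - 2*ξ/3 - 11/10): discriminant 218/45, real irrational roots 1/3 + (1/30)*sqrt(1090) and 1/3 - (1/30)*sqrt(1090); poles of order 1, moduli 1/3 + (1/30)*sqrt(1090) and -1/3 + (1/30)*sqrt(1090).
Branch term (-6/13)*sqrt(1 - ξ/(6/11)): its argument vanishes at ξ = 6/11, a square-root branch point, modulus 6/11.
The radius of convergence is the smallest modulus among the singular points: 6/11.
The branch term is analytic at 1/3 - (1/30)*sqrt(1090) and contributes nothing to the residue; only the rational part matters.
The factor ξ**2 - 2*ξ/3 - 11/10 splits as (ξ - a)(ξ - a') with a = 1/3 - (1/30)*sqrt(1090), a' = 1/3 + (1/30)*sqrt(1090). At the order-1 pole a set g(ξ) = (ξ - a)*(rational part) = [22/37] / (ξ - a').
Simple pole: residue = g(a) at a = 1/3 - (1/30)*sqrt(1090), which is -(33/4033)*sqrt(1090).
The branch term is analytic at 1/3 + (1/30)*sqrt(1090) and contributes nothing to the residue; only the rational part matters.
The factor ξ**2 - 2*ξ/3 - 11/10 splits as (ξ - a)(ξ - a') with a = 1/3 + (1/30)*sqrt(1090), a' = 1/3 - (1/30)*sqrt(1090). At the order-1 pole a set g(ξ) = (ξ - a)*(rational part) = [22/37] / (ξ - a').
Simple pole: residue = g(a) at a = 1/3 + (1/30)*sqrt(1090), which is (33/4033)*sqrt(1090).
List the singular points by increasing real part (a conjugate pair: the negative imaginary part first).

Radius of convergence at 0: 6/11.
At 1/3 - (1/30)*sqrt(1090): a pole of order 1; residue -(33/4033)*sqrt(1090).
At 6/11: an algebraic (square-root) branch point.
At 1/3 + (1/30)*sqrt(1090): a pole of order 1; residue (33/4033)*sqrt(1090).


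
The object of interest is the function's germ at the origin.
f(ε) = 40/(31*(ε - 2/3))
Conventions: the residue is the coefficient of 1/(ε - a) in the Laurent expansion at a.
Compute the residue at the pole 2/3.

The residue is 40/31.

At the order-1 pole 2/3 set g(ε) = (ε - (2/3))*f(ε) = 40/31.
Simple pole: residue = g(a) at a = 2/3, which is 40/31.


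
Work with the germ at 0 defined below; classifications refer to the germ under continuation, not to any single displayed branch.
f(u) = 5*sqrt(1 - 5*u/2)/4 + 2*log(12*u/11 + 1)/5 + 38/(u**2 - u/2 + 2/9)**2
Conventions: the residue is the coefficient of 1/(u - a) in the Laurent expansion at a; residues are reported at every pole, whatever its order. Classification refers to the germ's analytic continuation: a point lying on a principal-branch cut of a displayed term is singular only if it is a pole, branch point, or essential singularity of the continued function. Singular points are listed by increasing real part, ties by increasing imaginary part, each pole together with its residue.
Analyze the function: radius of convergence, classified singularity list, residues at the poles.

Radius of convergence at 0: 2/5.
At -11/12: a logarithmic branch point.
At (1/4) - ((1/12)*sqrt(23))*i: a pole of order 2; residue ((16416/529)*sqrt(23))*i.
At (1/4) + ((1/12)*sqrt(23))*i: a pole of order 2; residue -((16416/529)*sqrt(23))*i.
At 2/5: an algebraic (square-root) branch point.

Denominator factor (u**2 - u/2 + 2/9)^2: discriminant -23/36, complex-conjugate roots (1/4) + ((1/12)*sqrt(23))*i and (1/4) - ((1/12)*sqrt(23))*i; poles of order 2, moduli (1/3)*sqrt(2) and (1/3)*sqrt(2).
Branch term (5/4)*sqrt(1 - u/(2/5)): its argument vanishes at u = 2/5, a square-root branch point, modulus 2/5.
Branch term (2/5)*log(1 - u/(-11/12)): its argument vanishes at u = -11/12, a logarithmic branch point, modulus 11/12.
The radius of convergence is the smallest modulus among the singular points: 2/5.
The branch terms are analytic at (1/4) - ((1/12)*sqrt(23))*i and contribute nothing to the residue; only the rational part matters.
The factor u**2 - u/2 + 2/9 splits as (u - a)(u - a') with a = (1/4) - ((1/12)*sqrt(23))*i, a' = (1/4) + ((1/12)*sqrt(23))*i. At the order-2 pole a set g(u) = (u - a)^2*(rational part) = [38] / (u - a')^2.
Order-2 pole: residue = g'(a); g'((1/4) - ((1/12)*sqrt(23))*i) = ((16416/529)*sqrt(23))*i, so the residue is ((16416/529)*sqrt(23))*i.
The branch terms are analytic at (1/4) + ((1/12)*sqrt(23))*i and contribute nothing to the residue; only the rational part matters.
The factor u**2 - u/2 + 2/9 splits as (u - a)(u - a') with a = (1/4) + ((1/12)*sqrt(23))*i, a' = (1/4) - ((1/12)*sqrt(23))*i. At the order-2 pole a set g(u) = (u - a)^2*(rational part) = [38] / (u - a')^2.
Order-2 pole: residue = g'(a); g'((1/4) + ((1/12)*sqrt(23))*i) = -((16416/529)*sqrt(23))*i, so the residue is -((16416/529)*sqrt(23))*i.
List the singular points by increasing real part (a conjugate pair: the negative imaginary part first).


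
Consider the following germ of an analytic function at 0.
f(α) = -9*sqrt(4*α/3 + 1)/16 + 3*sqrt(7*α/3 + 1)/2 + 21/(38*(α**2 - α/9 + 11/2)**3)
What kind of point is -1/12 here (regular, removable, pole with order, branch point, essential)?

Denominator factors: α**2 - α/9 + 11/2 = 2383/432 at α = -1/12 — none vanishes.
Branch term sqrt(1 - α/(-3/4)): argument at -1/12 is 8/9, nonzero, so -1/12 is not its branch point (a point on a principal cut is still regular for the continued germ).
Branch term sqrt(1 - α/(-3/7)): argument at -1/12 is 29/36, nonzero, so -1/12 is not its branch point (a point on a principal cut is still regular for the continued germ).
So the germ continues analytically to -1/12.

The point is a regular point.


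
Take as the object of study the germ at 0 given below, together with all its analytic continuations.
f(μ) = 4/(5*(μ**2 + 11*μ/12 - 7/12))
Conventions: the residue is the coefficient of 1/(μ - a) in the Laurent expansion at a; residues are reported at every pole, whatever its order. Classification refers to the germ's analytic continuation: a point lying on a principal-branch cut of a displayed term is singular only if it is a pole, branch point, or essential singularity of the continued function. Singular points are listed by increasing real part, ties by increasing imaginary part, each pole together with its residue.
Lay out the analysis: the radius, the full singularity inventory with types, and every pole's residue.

Denominator factor (μ**2 + 11*μ/12 - 7/12): discriminant 457/144, real irrational roots -11/24 + (1/24)*sqrt(457) and -11/24 - (1/24)*sqrt(457); poles of order 1, moduli -11/24 + (1/24)*sqrt(457) and 11/24 + (1/24)*sqrt(457).
The radius of convergence is the smallest modulus among the singular points: -11/24 + (1/24)*sqrt(457).
The factor μ**2 + 11*μ/12 - 7/12 splits as (μ - a)(μ - a') with a = -11/24 - (1/24)*sqrt(457), a' = -11/24 + (1/24)*sqrt(457). At the order-1 pole a set g(μ) = (μ - a)*f(μ) = [4/5] / (μ - a').
Simple pole: residue = g(a) at a = -11/24 - (1/24)*sqrt(457), which is -(48/2285)*sqrt(457).
The factor μ**2 + 11*μ/12 - 7/12 splits as (μ - a)(μ - a') with a = -11/24 + (1/24)*sqrt(457), a' = -11/24 - (1/24)*sqrt(457). At the order-1 pole a set g(μ) = (μ - a)*f(μ) = [4/5] / (μ - a').
Simple pole: residue = g(a) at a = -11/24 + (1/24)*sqrt(457), which is (48/2285)*sqrt(457).
List the singular points by increasing real part (a conjugate pair: the negative imaginary part first).

Radius of convergence at 0: -11/24 + (1/24)*sqrt(457).
At -11/24 - (1/24)*sqrt(457): a pole of order 1; residue -(48/2285)*sqrt(457).
At -11/24 + (1/24)*sqrt(457): a pole of order 1; residue (48/2285)*sqrt(457).


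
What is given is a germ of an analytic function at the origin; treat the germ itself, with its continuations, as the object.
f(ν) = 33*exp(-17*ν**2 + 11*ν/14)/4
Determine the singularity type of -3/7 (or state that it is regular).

There is no denominator, hence no pole anywhere.
The factor exp(-17*ν**2 + 11*ν/14) is entire.
So the germ continues analytically to -3/7.

The point is a regular point.


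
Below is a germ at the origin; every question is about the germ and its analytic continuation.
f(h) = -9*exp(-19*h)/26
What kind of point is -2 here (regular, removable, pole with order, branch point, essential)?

The point is a regular point.

There is no denominator, hence no pole anywhere.
The factor exp(-19*h) is entire.
So the germ continues analytically to -2.


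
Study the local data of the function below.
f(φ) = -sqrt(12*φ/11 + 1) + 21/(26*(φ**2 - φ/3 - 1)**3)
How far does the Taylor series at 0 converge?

Denominator factor (φ**2 - φ/3 - 1)^3: discriminant 37/9, real irrational roots 1/6 + (1/6)*sqrt(37) and 1/6 - (1/6)*sqrt(37); poles of order 3, moduli 1/6 + (1/6)*sqrt(37) and -1/6 + (1/6)*sqrt(37).
Branch term (-1)*sqrt(1 - φ/(-11/12)): its argument vanishes at φ = -11/12, a square-root branch point, modulus 11/12.
The radius of convergence is the smallest modulus among the singular points: -1/6 + (1/6)*sqrt(37).

The radius of convergence is -1/6 + (1/6)*sqrt(37).


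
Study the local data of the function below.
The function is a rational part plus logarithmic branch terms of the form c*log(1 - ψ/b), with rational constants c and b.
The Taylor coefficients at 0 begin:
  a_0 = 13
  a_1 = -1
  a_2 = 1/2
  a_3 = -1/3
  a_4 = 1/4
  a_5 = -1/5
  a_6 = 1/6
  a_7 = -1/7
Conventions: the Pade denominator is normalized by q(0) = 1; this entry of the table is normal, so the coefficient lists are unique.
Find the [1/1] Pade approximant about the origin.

Taylor coefficients needed (read off): a_0 = 13, a_1 = -1, a_2 = 1/2.
Write the denominator as Q(ψ) = 1 + q1*ψ. Requiring Q*f - P = O(ψ^3) with deg P <= 1 kills the coefficients of ψ^2..ψ^2 in Q*f:
  ψ^2: a_2 + q1*a_1 = 0, i.e. 1/2 + (-1)*q1 = 0.
Solving this linear system: q1 = 1/2.
The numerator is Q*f truncated at degree 1: P0 = a_0 = 13; P1 = a_1 + q1*a_0 = 11/2.

The Pade approximant has numerator coefficients [13, 11/2]; denominator coefficients [1, 1/2].


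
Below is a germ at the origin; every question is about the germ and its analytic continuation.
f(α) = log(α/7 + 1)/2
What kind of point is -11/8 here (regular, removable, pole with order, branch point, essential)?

There is no denominator, hence no pole anywhere.
Branch term log(1 - α/(-7)): argument at -11/8 is 45/56, nonzero, so -11/8 is not its branch point (a point on a principal cut is still regular for the continued germ).
So the germ continues analytically to -11/8.

The point is a regular point.


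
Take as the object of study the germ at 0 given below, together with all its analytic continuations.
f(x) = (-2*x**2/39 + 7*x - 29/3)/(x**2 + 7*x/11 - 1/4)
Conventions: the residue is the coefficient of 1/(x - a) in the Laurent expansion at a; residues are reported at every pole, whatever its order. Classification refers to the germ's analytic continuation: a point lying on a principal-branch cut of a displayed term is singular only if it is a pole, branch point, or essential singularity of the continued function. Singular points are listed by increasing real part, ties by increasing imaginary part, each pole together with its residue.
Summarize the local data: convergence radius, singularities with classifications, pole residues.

Denominator factor (x**2 + 7*x/11 - 1/4): discriminant 170/121, real irrational roots -7/22 + (1/22)*sqrt(170) and -7/22 - (1/22)*sqrt(170); poles of order 1, moduli -7/22 + (1/22)*sqrt(170) and 7/22 + (1/22)*sqrt(170).
The radius of convergence is the smallest modulus among the singular points: -7/22 + (1/22)*sqrt(170).
The factor x**2 + 7*x/11 - 1/4 splits as (x - a)(x - a') with a = -7/22 - (1/22)*sqrt(170), a' = -7/22 + (1/22)*sqrt(170). At the order-1 pole a set g(x) = (x - a)*f(x) = [-2*x**2/39 + 7*x - 29/3] / (x - a').
Simple pole: residue = g(a) at a = -7/22 - (1/22)*sqrt(170), which is 3017/858 + (56237/72930)*sqrt(170).
The factor x**2 + 7*x/11 - 1/4 splits as (x - a)(x - a') with a = -7/22 + (1/22)*sqrt(170), a' = -7/22 - (1/22)*sqrt(170). At the order-1 pole a set g(x) = (x - a)*f(x) = [-2*x**2/39 + 7*x - 29/3] / (x - a').
Simple pole: residue = g(a) at a = -7/22 + (1/22)*sqrt(170), which is 3017/858 - (56237/72930)*sqrt(170).
List the singular points by increasing real part (a conjugate pair: the negative imaginary part first).

Radius of convergence at 0: -7/22 + (1/22)*sqrt(170).
At -7/22 - (1/22)*sqrt(170): a pole of order 1; residue 3017/858 + (56237/72930)*sqrt(170).
At -7/22 + (1/22)*sqrt(170): a pole of order 1; residue 3017/858 - (56237/72930)*sqrt(170).


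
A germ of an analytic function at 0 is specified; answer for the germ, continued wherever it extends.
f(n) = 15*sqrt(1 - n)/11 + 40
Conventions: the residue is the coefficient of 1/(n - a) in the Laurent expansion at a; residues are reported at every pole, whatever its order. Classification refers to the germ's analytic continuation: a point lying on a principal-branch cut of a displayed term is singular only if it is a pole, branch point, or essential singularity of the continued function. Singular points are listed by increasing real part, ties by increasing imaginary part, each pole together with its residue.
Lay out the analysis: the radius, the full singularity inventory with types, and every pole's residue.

Branch term (15/11)*sqrt(1 - n/(1)): its argument vanishes at n = 1, a square-root branch point, modulus 1.
The radius of convergence is the smallest modulus among the singular points: 1.

Radius of convergence at 0: 1.
At 1: an algebraic (square-root) branch point.


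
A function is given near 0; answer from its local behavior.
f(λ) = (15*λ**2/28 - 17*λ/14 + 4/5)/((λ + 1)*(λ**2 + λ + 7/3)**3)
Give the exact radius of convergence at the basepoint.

Denominator factor (λ**2 + λ + 7/3)^3: discriminant -25/3, complex-conjugate roots (-1/2) + ((5/6)*sqrt(3))*i and (-1/2) - ((5/6)*sqrt(3))*i; poles of order 3, moduli (1/3)*sqrt(21) and (1/3)*sqrt(21).
Denominator factor (λ + 1): pole of order 1 at -1, modulus 1.
The radius of convergence is the smallest modulus among the singular points: 1.

The radius of convergence is 1.


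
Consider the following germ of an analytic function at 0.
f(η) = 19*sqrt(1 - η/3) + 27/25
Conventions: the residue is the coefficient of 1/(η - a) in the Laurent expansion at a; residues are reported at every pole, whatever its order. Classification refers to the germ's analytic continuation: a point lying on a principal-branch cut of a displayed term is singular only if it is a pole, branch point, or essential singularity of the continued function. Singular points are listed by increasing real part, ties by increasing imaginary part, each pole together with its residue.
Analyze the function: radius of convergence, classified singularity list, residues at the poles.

Radius of convergence at 0: 3.
At 3: an algebraic (square-root) branch point.

Branch term (19)*sqrt(1 - η/(3)): its argument vanishes at η = 3, a square-root branch point, modulus 3.
The radius of convergence is the smallest modulus among the singular points: 3.


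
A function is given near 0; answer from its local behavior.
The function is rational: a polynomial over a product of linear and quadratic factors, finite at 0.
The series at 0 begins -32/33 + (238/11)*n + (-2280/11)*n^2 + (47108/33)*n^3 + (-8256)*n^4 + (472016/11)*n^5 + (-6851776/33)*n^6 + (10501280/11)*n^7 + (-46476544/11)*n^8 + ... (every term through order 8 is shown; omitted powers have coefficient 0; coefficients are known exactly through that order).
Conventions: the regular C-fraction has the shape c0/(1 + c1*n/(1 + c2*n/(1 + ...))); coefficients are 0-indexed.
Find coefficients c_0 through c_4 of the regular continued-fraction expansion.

Taylor coefficients (read off): a_0 = -32/33, a_1 = 238/11, a_2 = -2280/11, a_3 = 47108/33, a_4 = -8256.
c0 = a_0 = -32/33. Peel one level at a time: if S = 1 + c*n/S' with S'(0) = 1, then c is the n-coefficient of S and S' = c*n/(S - 1).
S_1 = c0/f = 1 + (357/16)*n + (72729/256)*n^2 + ...; c1 = 357/16.
S_2 = c1*n/(S_1 - 1) = 1 + (-24243/1904)*n + (1095874/42483)*n^2 + ...; c2 = -24243/1904.
S_3 = c2*n/(S_2 - 1) = 1 + (17533984/8654751)*n + (20315782912/5289507441)*n^2 + ...; c3 = 17533984/8654751.
S_4 = c3*n/(S_3 - 1) = 1 + (-75549317704/39850910073)*n + ...; c4 = -75549317704/39850910073.

The regular C-fraction coefficients are [-32/33, 357/16, -24243/1904, 17533984/8654751, -75549317704/39850910073].


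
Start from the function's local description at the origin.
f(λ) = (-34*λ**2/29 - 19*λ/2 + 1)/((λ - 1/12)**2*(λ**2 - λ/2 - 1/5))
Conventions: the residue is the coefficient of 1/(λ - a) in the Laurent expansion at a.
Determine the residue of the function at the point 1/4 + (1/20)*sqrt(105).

The residue is -17607780/828269 + (533772/828269)*sqrt(105).

The factor λ**2 - λ/2 - 1/5 splits as (λ - a)(λ - a') with a = 1/4 + (1/20)*sqrt(105), a' = 1/4 - (1/20)*sqrt(105). At the order-1 pole a set g(λ) = (λ - a)*f(λ) = [(-34*λ**2/29 - 19*λ/2 + 1)/(λ - 1/12)**2] / (λ - a').
Simple pole: residue = g(a) at a = 1/4 + (1/20)*sqrt(105), which is -17607780/828269 + (533772/828269)*sqrt(105).


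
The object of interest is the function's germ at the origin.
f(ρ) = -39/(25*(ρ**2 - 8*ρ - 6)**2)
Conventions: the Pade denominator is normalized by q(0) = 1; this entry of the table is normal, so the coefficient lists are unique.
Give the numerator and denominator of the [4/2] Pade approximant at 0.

The Pade approximant has numerator coefficients [-13/300, -223886/22467255, -51779/29956340, -28769/112336275, -81887/1797380400]; denominator coefficients [1, 13015856/4493451, 28275886/13480353].

Taylor coefficients needed (expand at 0): a_0 = -13/300, a_1 = 26/225, a_2 = -221/900, a_3 = 949/2025, a_4 = -81887/97200, a_5 = 2951/2025, a_6 = -1073423/437400.
Write the denominator as Q(ρ) = 1 + q1*ρ + q2*ρ^2. Requiring Q*f - P = O(ρ^7) with deg P <= 4 kills the coefficients of ρ^5..ρ^6 in Q*f:
  ρ^5: a_5 + q1*a_4 + q2*a_3 = 0, i.e. 2951/2025 + (-81887/97200)*q1 + (949/2025)*q2 = 0.
  ρ^6: a_6 + q1*a_5 + q2*a_4 = 0, i.e. -1073423/437400 + (2951/2025)*q1 + (-81887/97200)*q2 = 0.
Solving this linear system: q1 = 13015856/4493451, q2 = 28275886/13480353.
The numerator is Q*f truncated at degree 4: P0 = a_0 = -13/300; P1 = a_1 + q1*a_0 = -223886/22467255; P2 = a_2 + q1*a_1 + q2*a_0 = -51779/29956340; P3 = a_3 + q1*a_2 + q2*a_1 = -28769/112336275; P4 = a_4 + q1*a_3 + q2*a_2 = -81887/1797380400.


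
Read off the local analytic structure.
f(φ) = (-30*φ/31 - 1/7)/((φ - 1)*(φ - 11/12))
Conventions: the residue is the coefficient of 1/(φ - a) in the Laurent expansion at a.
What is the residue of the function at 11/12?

At the order-1 pole 11/12 set g(φ) = (φ - (11/12))*f(φ) = (-30*φ/31 - 1/7)/(φ - 1).
Simple pole: residue = g(a) at a = 11/12, which is 2682/217.

The residue is 2682/217.


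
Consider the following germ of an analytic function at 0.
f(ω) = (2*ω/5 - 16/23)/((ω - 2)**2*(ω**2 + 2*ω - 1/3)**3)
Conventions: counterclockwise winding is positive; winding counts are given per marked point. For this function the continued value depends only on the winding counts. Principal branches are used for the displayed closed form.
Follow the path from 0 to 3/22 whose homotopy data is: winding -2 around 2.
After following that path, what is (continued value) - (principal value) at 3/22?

The function is rational, hence single-valued: continuing it around any pole returns the same value, so the difference is 0.

Continued minus principal equals 0.


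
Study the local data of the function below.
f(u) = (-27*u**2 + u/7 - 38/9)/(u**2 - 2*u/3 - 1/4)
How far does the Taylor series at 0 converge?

The radius of convergence is -1/3 + (1/6)*sqrt(13).

Denominator factor (u**2 - 2*u/3 - 1/4): discriminant 13/9, real irrational roots 1/3 + (1/6)*sqrt(13) and 1/3 - (1/6)*sqrt(13); poles of order 1, moduli 1/3 + (1/6)*sqrt(13) and -1/3 + (1/6)*sqrt(13).
The radius of convergence is the smallest modulus among the singular points: -1/3 + (1/6)*sqrt(13).


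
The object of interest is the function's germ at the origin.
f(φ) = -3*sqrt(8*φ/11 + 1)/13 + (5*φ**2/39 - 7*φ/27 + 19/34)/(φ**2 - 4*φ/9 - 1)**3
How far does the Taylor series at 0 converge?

The radius of convergence is -2/9 + (1/9)*sqrt(85).

Denominator factor (φ**2 - 4*φ/9 - 1)^3: discriminant 340/81, real irrational roots 2/9 + (1/9)*sqrt(85) and 2/9 - (1/9)*sqrt(85); poles of order 3, moduli 2/9 + (1/9)*sqrt(85) and -2/9 + (1/9)*sqrt(85).
Branch term (-3/13)*sqrt(1 - φ/(-11/8)): its argument vanishes at φ = -11/8, a square-root branch point, modulus 11/8.
The radius of convergence is the smallest modulus among the singular points: -2/9 + (1/9)*sqrt(85).


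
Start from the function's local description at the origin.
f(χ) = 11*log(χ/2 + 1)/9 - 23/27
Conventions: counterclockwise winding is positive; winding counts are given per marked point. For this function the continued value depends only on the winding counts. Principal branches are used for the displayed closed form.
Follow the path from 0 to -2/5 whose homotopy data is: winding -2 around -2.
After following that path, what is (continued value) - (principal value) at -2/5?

Continued minus principal equals -(44/9)*pi*i.

The rational part is single-valued and drops out of the difference; each branch term changes only by its own monodromy.
(11/9)*log(1 - χ/(-2)): each positive loop around -2 adds 2*pi*i to the log, so winding -2 contributes (11/9)*(-2)*2*pi*i = -(44/9)*pi*i.
Summing the contributions at χ = -2/5 gives -(44/9)*pi*i.
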